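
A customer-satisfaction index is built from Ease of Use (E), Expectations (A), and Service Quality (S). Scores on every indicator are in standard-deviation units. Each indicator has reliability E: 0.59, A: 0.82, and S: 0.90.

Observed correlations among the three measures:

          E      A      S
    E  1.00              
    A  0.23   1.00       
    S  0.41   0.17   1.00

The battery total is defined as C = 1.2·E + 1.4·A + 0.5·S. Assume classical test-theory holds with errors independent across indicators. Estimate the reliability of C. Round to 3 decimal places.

Var(C) = 1.2² + 1.4² + 0.5² + 2·[1.68·0.23 + 0.6·0.41 + 0.7·0.17] = 3.65 + 1.5028 = 5.1528.
Under uncorrelated errors the observed covariances equal the true-score covariances, so only the own-variance terms attenuate.
True-score variance = [1.2²·0.59 + 1.4²·0.82 + 0.5²·0.90] + 1.5028 = 2.6818 + 1.5028 = 4.1846.
Reliability = 4.1846 / 5.1528 = 0.812.

0.812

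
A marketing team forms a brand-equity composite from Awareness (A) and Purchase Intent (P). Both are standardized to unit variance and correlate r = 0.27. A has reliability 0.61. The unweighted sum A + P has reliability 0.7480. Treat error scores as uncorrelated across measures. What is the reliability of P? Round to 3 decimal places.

Var(A+P) = 2 + 2·0.27 = 2.540.
True-score variance = ρ_A + ρ_P + 2·0.27, so 0.7480 = (0.61 + ρ_P + 0.54) / 2.540.
ρ_P = 0.7480·2.540 − 0.61 − 0.54 = 0.750.

0.750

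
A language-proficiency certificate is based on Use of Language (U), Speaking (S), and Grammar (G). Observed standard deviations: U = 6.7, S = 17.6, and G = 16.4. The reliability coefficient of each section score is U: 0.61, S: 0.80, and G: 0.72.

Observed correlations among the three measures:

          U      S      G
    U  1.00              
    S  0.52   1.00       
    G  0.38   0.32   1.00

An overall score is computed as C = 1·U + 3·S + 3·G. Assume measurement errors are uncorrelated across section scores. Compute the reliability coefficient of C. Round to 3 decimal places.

Var(C) = 6.7² + 3²·17.6² + 3²·16.4² + 2·[3·6.7·17.6·0.52 + 3·6.7·16.4·0.38 + 9·17.6·16.4·0.32] = 5253.37 + 2281 = 7534.37.
Because errors are independent across components, Cov(Tᵢ,Tⱼ) = Cov(Xᵢ,Xⱼ); the off-diagonal part of the true-score variance is the same as above.
True-score variance = [6.7²·0.61 + 3²·17.6²·0.80 + 3²·16.4²·0.72] + 2281 = 4000.52 + 2281 = 6281.52.
Reliability = 6281.52 / 7534.37 = 0.834.

0.834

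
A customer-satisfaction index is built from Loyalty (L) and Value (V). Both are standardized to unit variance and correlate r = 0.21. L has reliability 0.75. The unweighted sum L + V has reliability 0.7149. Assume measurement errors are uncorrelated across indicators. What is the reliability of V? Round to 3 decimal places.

Var(L+V) = 2 + 2·0.21 = 2.420.
True-score variance = ρ_L + ρ_V + 2·0.21, so 0.7149 = (0.75 + ρ_V + 0.42) / 2.420.
ρ_V = 0.7149·2.420 − 0.75 − 0.42 = 0.560.

0.560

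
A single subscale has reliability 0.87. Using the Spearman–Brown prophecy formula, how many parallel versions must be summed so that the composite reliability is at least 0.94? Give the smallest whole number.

k ≥ ρ*(1−ρ₁)/(ρ₁(1−ρ*)) = 0.94·0.13 / (0.87·0.06) = 2.341.
Smallest integer k = 3.

3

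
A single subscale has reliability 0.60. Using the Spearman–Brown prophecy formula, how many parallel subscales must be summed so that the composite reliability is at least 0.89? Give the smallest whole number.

6

k ≥ ρ*(1−ρ₁)/(ρ₁(1−ρ*)) = 0.89·0.40 / (0.60·0.11) = 5.394.
Smallest integer k = 6.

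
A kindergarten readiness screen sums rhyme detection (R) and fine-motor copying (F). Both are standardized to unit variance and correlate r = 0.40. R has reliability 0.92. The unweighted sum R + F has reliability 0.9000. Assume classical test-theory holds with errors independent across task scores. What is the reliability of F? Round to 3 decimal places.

Var(R+F) = 2 + 2·0.40 = 2.800.
True-score variance = ρ_R + ρ_F + 2·0.40, so 0.9000 = (0.92 + ρ_F + 0.80) / 2.800.
ρ_F = 0.9000·2.800 − 0.92 − 0.80 = 0.800.

0.800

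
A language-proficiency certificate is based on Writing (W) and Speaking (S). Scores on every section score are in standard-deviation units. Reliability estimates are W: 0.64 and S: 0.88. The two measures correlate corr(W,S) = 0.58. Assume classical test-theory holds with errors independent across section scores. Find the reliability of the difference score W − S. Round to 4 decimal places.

Var(W−S) = 1 + 1 − 2·0.58 = 2 − 1.16 = 0.84.
Because errors are independent across components, Cov(Tᵢ,Tⱼ) = Cov(Xᵢ,Xⱼ); the off-diagonal part of the true-score variance is the same as above.
True-score variance = [0.64 + 0.88] − 1.16 = 1.52 − 1.16 = 0.36.
Reliability = 0.36 / 0.84 = 0.4286.

0.4286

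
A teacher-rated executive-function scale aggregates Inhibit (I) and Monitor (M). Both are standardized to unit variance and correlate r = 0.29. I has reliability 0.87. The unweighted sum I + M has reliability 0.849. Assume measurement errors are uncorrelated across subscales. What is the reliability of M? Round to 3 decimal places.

Var(I+M) = 2 + 2·0.29 = 2.580.
True-score variance = ρ_I + ρ_M + 2·0.29, so 0.849 = (0.87 + ρ_M + 0.58) / 2.580.
ρ_M = 0.849·2.580 − 0.87 − 0.58 = 0.740.

0.740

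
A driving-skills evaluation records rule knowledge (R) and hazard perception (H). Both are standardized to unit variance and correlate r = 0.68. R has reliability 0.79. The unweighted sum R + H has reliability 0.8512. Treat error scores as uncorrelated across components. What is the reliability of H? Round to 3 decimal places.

Var(R+H) = 2 + 2·0.68 = 3.360.
True-score variance = ρ_R + ρ_H + 2·0.68, so 0.8512 = (0.79 + ρ_H + 1.36) / 3.360.
ρ_H = 0.8512·3.360 − 0.79 − 1.36 = 0.710.

0.710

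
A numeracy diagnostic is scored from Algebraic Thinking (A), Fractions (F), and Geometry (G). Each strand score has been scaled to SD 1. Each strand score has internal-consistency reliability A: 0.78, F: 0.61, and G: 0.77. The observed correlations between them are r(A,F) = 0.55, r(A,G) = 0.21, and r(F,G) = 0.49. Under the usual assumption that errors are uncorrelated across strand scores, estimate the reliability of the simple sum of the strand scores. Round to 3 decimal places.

0.847

Var(A+F+G) = 3 + 2·[0.55 + 0.21 + 0.49] = 3 + 2.5 = 5.5.
With uncorrelated errors the cross-covariances are all true-score covariance, so they carry over unchanged; only the diagonal terms shrink to ρᵢσᵢ².
True-score variance = [0.78 + 0.61 + 0.77] + 2.5 = 2.16 + 2.5 = 4.66.
Reliability = 4.66 / 5.5 = 0.847.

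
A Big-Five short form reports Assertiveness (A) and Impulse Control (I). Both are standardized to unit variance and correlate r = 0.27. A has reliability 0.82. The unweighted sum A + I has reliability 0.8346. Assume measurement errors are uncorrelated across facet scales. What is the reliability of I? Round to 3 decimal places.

Var(A+I) = 2 + 2·0.27 = 2.540.
True-score variance = ρ_A + ρ_I + 2·0.27, so 0.8346 = (0.82 + ρ_I + 0.54) / 2.540.
ρ_I = 0.8346·2.540 − 0.82 − 0.54 = 0.760.

0.760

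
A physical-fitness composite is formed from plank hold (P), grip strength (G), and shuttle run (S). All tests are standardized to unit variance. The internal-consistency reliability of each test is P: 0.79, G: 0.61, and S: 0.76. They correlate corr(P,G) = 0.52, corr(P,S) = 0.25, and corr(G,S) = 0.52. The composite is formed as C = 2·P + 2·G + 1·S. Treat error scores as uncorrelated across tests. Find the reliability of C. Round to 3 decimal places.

0.837

Var(C) = 2² + 2² + 1 + 2·[4·0.52 + 2·0.25 + 2·0.52] = 9 + 7.24 = 16.24.
Because errors are independent across components, Cov(Tᵢ,Tⱼ) = Cov(Xᵢ,Xⱼ); the off-diagonal part of the true-score variance is the same as above.
True-score variance = [2²·0.79 + 2²·0.61 + 0.76] + 7.24 = 6.36 + 7.24 = 13.6.
Reliability = 13.6 / 16.24 = 0.837.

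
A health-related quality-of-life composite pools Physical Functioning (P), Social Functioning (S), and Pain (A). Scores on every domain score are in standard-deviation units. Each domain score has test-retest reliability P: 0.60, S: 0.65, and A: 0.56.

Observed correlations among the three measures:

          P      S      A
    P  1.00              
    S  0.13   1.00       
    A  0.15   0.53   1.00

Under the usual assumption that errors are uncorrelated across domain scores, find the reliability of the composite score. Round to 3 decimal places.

0.742

Var(P+S+A) = 3 + 2·[0.13 + 0.15 + 0.53] = 3 + 1.62 = 4.62.
Under uncorrelated errors the observed covariances equal the true-score covariances, so only the own-variance terms attenuate.
True-score variance = [0.60 + 0.65 + 0.56] + 1.62 = 1.81 + 1.62 = 3.43.
Reliability = 3.43 / 4.62 = 0.742.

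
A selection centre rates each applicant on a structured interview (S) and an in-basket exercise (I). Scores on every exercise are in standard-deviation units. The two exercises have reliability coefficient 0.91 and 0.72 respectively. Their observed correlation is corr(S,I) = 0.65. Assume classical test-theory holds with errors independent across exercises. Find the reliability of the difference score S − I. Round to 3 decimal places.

Var(S−I) = 1 + 1 − 2·0.65 = 2 − 1.3 = 0.7.
Because errors are independent across components, Cov(Tᵢ,Tⱼ) = Cov(Xᵢ,Xⱼ); the off-diagonal part of the true-score variance is the same as above.
True-score variance = [0.91 + 0.72] − 1.3 = 1.63 − 1.3 = 0.33.
Reliability = 0.33 / 0.7 = 0.471.

0.471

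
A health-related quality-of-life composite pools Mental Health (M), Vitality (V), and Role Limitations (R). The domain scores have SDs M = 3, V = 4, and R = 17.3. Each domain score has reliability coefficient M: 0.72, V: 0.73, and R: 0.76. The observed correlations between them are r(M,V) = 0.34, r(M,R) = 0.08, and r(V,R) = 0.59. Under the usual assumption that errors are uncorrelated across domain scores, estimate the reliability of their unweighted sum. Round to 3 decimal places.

0.814

Var(M+V+R) = 3² + 4² + 17.3² + 2·[3·4·0.34 + 3·17.3·0.08 + 4·17.3·0.59] = 324.29 + 98.12 = 422.41.
Because errors are independent across components, Cov(Tᵢ,Tⱼ) = Cov(Xᵢ,Xⱼ); the off-diagonal part of the true-score variance is the same as above.
True-score variance = [3²·0.72 + 4²·0.73 + 17.3²·0.76] + 98.12 = 245.62 + 98.12 = 343.74.
Reliability = 343.74 / 422.41 = 0.814.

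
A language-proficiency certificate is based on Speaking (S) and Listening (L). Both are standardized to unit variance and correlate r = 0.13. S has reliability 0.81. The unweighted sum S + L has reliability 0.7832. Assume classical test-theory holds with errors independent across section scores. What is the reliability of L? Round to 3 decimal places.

0.700

Var(S+L) = 2 + 2·0.13 = 2.260.
True-score variance = ρ_S + ρ_L + 2·0.13, so 0.7832 = (0.81 + ρ_L + 0.26) / 2.260.
ρ_L = 0.7832·2.260 − 0.81 − 0.26 = 0.700.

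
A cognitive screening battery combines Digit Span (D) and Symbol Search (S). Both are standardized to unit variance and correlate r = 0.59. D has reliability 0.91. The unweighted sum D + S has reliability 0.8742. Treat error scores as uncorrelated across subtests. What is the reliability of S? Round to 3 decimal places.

0.690

Var(D+S) = 2 + 2·0.59 = 3.180.
True-score variance = ρ_D + ρ_S + 2·0.59, so 0.8742 = (0.91 + ρ_S + 1.18) / 3.180.
ρ_S = 0.8742·3.180 − 0.91 − 1.18 = 0.690.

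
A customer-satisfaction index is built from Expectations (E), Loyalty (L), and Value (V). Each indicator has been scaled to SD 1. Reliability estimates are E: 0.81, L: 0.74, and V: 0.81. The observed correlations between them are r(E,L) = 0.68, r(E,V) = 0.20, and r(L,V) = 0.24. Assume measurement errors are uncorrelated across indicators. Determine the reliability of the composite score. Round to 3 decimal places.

Var(E+L+V) = 3 + 2·[0.68 + 0.20 + 0.24] = 3 + 2.24 = 5.24.
Under uncorrelated errors the observed covariances equal the true-score covariances, so only the own-variance terms attenuate.
True-score variance = [0.81 + 0.74 + 0.81] + 2.24 = 2.36 + 2.24 = 4.6.
Reliability = 4.6 / 5.24 = 0.878.

0.878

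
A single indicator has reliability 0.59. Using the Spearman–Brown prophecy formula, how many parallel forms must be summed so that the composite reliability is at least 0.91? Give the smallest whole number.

k ≥ ρ*(1−ρ₁)/(ρ₁(1−ρ*)) = 0.91·0.41 / (0.59·0.09) = 7.026.
Smallest integer k = 8.

8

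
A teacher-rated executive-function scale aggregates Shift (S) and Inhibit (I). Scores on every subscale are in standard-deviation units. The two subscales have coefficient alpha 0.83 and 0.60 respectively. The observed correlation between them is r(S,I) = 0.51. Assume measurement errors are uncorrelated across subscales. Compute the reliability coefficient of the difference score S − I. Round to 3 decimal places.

0.418

Var(S−I) = 1 + 1 − 2·0.51 = 2 − 1.02 = 0.98.
Because errors are independent across components, Cov(Tᵢ,Tⱼ) = Cov(Xᵢ,Xⱼ); the off-diagonal part of the true-score variance is the same as above.
True-score variance = [0.83 + 0.60] − 1.02 = 1.43 − 1.02 = 0.41.
Reliability = 0.41 / 0.98 = 0.418.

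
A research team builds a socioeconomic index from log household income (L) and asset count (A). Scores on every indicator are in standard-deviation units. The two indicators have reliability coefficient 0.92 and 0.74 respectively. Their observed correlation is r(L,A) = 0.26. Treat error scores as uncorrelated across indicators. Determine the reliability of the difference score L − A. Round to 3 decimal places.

0.770

Var(L−A) = 1 + 1 − 2·0.26 = 2 − 0.52 = 1.48.
Because errors are independent across components, Cov(Tᵢ,Tⱼ) = Cov(Xᵢ,Xⱼ); the off-diagonal part of the true-score variance is the same as above.
True-score variance = [0.92 + 0.74] − 0.52 = 1.66 − 0.52 = 1.14.
Reliability = 1.14 / 1.48 = 0.770.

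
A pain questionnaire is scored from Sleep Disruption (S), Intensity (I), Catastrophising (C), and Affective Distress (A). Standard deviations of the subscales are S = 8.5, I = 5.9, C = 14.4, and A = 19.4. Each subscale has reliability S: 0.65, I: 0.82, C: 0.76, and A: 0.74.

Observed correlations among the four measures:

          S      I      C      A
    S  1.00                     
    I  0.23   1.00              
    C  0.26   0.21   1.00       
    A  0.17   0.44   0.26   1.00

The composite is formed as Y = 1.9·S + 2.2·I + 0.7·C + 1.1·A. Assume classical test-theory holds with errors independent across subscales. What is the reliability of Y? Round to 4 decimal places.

Var(Y) = 1.9²·8.5² + 2.2²·5.9² + 0.7²·14.4² + 1.1²·19.4² + 2·[4.18·8.5·5.9·0.23 + 1.33·8.5·14.4·0.26 + 2.09·8.5·19.4·0.17 + 1.54·5.9·14.4·0.21 + 2.42·5.9·19.4·0.44 + 0.77·14.4·19.4·0.26] = 986.305 + 708.82 = 1695.12.
With uncorrelated errors the cross-covariances are all true-score covariance, so they carry over unchanged; only the diagonal terms shrink to ρᵢσᵢ².
True-score variance = [1.9²·8.5²·0.65 + 2.2²·5.9²·0.82 + 0.7²·14.4²·0.76 + 1.1²·19.4²·0.74] + 708.82 = 721.902 + 708.82 = 1430.72.
Reliability = 1430.72 / 1695.12 = 0.8440.

0.8440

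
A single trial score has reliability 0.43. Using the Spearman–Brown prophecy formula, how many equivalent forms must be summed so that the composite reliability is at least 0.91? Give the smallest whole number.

k ≥ ρ*(1−ρ₁)/(ρ₁(1−ρ*)) = 0.91·0.57 / (0.43·0.09) = 13.403.
Smallest integer k = 14.

14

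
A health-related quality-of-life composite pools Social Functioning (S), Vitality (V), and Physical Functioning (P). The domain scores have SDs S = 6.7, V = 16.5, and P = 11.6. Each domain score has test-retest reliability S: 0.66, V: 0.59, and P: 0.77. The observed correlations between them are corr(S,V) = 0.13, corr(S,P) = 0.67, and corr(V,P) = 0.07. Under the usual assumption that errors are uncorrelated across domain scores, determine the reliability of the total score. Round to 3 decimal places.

Var(S+V+P) = 6.7² + 16.5² + 11.6² + 2·[6.7·16.5·0.13 + 6.7·11.6·0.67 + 16.5·11.6·0.07] = 451.7 + 159.684 = 611.384.
With uncorrelated errors the cross-covariances are all true-score covariance, so they carry over unchanged; only the diagonal terms shrink to ρᵢσᵢ².
True-score variance = [6.7²·0.66 + 16.5²·0.59 + 11.6²·0.77] + 159.684 = 293.866 + 159.684 = 453.55.
Reliability = 453.55 / 611.384 = 0.742.

0.742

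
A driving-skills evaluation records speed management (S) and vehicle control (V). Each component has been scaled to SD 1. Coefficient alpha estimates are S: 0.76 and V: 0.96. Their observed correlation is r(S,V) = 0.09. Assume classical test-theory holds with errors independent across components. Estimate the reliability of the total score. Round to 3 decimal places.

0.872

Var(S+V) = 2 + 2·[0.09] = 2 + 0.18 = 2.18.
With uncorrelated errors the cross-covariances are all true-score covariance, so they carry over unchanged; only the diagonal terms shrink to ρᵢσᵢ².
True-score variance = [0.76 + 0.96] + 0.18 = 1.72 + 0.18 = 1.9.
Reliability = 1.9 / 2.18 = 0.872.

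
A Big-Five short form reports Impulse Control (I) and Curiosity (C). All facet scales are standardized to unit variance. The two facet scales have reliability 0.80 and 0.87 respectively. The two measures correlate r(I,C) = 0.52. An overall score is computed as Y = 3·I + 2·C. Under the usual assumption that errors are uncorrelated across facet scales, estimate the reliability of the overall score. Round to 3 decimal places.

0.879

Var(Y) = 3² + 2² + 2·[6·0.52] = 13 + 6.24 = 19.24.
With uncorrelated errors the cross-covariances are all true-score covariance, so they carry over unchanged; only the diagonal terms shrink to ρᵢσᵢ².
True-score variance = [3²·0.80 + 2²·0.87] + 6.24 = 10.68 + 6.24 = 16.92.
Reliability = 16.92 / 19.24 = 0.879.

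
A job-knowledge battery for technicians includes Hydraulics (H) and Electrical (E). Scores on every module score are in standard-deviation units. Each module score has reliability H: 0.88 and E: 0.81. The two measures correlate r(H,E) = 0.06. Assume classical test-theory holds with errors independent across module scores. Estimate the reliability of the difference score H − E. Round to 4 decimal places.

Var(H−E) = 1 + 1 − 2·0.06 = 2 − 0.12 = 1.88.
Under uncorrelated errors the observed covariances equal the true-score covariances, so only the own-variance terms attenuate.
True-score variance = [0.88 + 0.81] − 0.12 = 1.69 − 0.12 = 1.57.
Reliability = 1.57 / 1.88 = 0.8351.

0.8351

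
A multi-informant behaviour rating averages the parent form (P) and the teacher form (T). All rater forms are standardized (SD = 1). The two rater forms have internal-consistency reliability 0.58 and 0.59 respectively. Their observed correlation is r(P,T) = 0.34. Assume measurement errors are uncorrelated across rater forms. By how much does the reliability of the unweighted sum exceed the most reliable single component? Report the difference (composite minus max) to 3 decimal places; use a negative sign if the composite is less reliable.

Var(sum) = 2 + 0.68 = 2.68; true-score variance = 1.17 + 0.68 = 1.85; composite reliability = 0.6903.
Max component reliability = 0.5900.
Difference = 0.6903 − 0.5900 = 0.100.

0.100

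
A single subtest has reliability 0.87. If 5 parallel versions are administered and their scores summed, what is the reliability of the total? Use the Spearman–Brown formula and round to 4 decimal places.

ρ_k = kρ / (1 + (k−1)ρ) = 5·0.87 / (1 + 4·0.87) = 4.350 / 4.480 = 0.9710.

0.9710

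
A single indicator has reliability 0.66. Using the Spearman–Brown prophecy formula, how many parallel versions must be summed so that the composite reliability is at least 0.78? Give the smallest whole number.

2

k ≥ ρ*(1−ρ₁)/(ρ₁(1−ρ*)) = 0.78·0.34 / (0.66·0.22) = 1.826.
Smallest integer k = 2.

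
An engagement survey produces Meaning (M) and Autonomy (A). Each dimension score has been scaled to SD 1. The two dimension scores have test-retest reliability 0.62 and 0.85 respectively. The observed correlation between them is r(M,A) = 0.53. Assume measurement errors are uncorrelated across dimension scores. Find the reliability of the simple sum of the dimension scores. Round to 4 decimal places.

Var(M+A) = 2 + 2·[0.53] = 2 + 1.06 = 3.06.
Under uncorrelated errors the observed covariances equal the true-score covariances, so only the own-variance terms attenuate.
True-score variance = [0.62 + 0.85] + 1.06 = 1.47 + 1.06 = 2.53.
Reliability = 2.53 / 3.06 = 0.8268.

0.8268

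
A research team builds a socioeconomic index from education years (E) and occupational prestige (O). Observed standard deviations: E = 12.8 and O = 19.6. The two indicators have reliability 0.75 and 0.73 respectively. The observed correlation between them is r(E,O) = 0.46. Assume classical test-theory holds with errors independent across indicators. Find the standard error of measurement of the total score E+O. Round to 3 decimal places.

12.028

Var(total) = 548 + 230.81 = 778.81.
True-score variance = 403.317 + 230.81 = 634.126, so reliability = 0.8142.
Error variance = 778.81 − 634.126 = 144.683; SEM = √144.683 = 12.028.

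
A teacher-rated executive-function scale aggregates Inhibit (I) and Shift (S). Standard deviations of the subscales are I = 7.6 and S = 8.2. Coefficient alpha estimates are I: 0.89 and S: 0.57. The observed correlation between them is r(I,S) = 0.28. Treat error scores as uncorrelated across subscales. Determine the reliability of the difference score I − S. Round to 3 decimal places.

0.609

Var(I−S) = 7.6² + 8.2² − 2·7.6·8.2·0.28 = 125 − 34.8992 = 90.1008.
Under uncorrelated errors the observed covariances equal the true-score covariances, so only the own-variance terms attenuate.
True-score variance = [7.6²·0.89 + 8.2²·0.57] − 34.8992 = 89.7332 − 34.8992 = 54.834.
Reliability = 54.834 / 90.1008 = 0.609.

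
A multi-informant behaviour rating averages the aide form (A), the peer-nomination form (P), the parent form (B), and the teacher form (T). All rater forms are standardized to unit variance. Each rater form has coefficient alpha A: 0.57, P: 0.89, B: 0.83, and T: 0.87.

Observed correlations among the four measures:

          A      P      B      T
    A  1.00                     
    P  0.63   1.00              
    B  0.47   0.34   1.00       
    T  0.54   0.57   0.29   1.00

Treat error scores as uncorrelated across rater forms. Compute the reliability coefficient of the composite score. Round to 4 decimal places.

0.9132

Var(A+P+B+T) = 4 + 2·[0.63 + 0.47 + 0.54 + 0.34 + 0.57 + 0.29] = 4 + 5.68 = 9.68.
Because errors are independent across components, Cov(Tᵢ,Tⱼ) = Cov(Xᵢ,Xⱼ); the off-diagonal part of the true-score variance is the same as above.
True-score variance = [0.57 + 0.89 + 0.83 + 0.87] + 5.68 = 3.16 + 5.68 = 8.84.
Reliability = 8.84 / 9.68 = 0.9132.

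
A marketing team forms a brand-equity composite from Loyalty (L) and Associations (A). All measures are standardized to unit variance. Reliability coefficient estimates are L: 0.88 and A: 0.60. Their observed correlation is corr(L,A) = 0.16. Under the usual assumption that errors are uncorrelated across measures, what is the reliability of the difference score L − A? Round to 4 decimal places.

Var(L−A) = 1 + 1 − 2·0.16 = 2 − 0.32 = 1.68.
Because errors are independent across components, Cov(Tᵢ,Tⱼ) = Cov(Xᵢ,Xⱼ); the off-diagonal part of the true-score variance is the same as above.
True-score variance = [0.88 + 0.60] − 0.32 = 1.48 − 0.32 = 1.16.
Reliability = 1.16 / 1.68 = 0.6905.

0.6905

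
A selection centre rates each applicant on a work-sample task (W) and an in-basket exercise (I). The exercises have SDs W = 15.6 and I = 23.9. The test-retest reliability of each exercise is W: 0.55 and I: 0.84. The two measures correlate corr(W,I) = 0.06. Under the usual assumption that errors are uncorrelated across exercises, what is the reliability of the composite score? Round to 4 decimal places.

Var(W+I) = 15.6² + 23.9² + 2·[15.6·23.9·0.06] = 814.57 + 44.7408 = 859.311.
Under uncorrelated errors the observed covariances equal the true-score covariances, so only the own-variance terms attenuate.
True-score variance = [15.6²·0.55 + 23.9²·0.84] + 44.7408 = 613.664 + 44.7408 = 658.405.
Reliability = 658.405 / 859.311 = 0.7662.

0.7662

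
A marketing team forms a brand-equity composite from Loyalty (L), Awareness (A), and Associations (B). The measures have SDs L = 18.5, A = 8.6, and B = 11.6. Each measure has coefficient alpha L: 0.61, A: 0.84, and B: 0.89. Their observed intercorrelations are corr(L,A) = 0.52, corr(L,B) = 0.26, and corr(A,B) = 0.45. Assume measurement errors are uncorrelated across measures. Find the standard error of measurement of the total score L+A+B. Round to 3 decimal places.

Var(total) = 550.77 + 366.84 = 917.61.
True-score variance = 390.657 + 366.84 = 757.497, so reliability = 0.8255.
Error variance = 917.61 − 757.497 = 160.113; SEM = √160.113 = 12.654.

12.654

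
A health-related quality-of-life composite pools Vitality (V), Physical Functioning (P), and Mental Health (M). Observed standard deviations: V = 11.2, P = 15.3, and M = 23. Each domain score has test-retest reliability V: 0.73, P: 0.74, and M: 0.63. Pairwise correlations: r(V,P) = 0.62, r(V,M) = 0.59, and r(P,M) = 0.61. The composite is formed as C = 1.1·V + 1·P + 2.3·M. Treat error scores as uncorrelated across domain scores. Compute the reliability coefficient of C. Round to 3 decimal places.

Var(C) = 1.1²·11.2² + 15.3² + 2.3²·23² + 2·[1.1·11.2·15.3·0.62 + 2.53·11.2·23·0.59 + 2.3·15.3·23·0.61] = 3184.28 + 1990.21 = 5174.49.
Because errors are independent across components, Cov(Tᵢ,Tⱼ) = Cov(Xᵢ,Xⱼ); the off-diagonal part of the true-score variance is the same as above.
True-score variance = [1.1²·11.2²·0.73 + 15.3²·0.74 + 2.3²·23²·0.63] + 1990.21 = 2047.03 + 1990.21 = 4037.23.
Reliability = 4037.23 / 5174.49 = 0.780.

0.780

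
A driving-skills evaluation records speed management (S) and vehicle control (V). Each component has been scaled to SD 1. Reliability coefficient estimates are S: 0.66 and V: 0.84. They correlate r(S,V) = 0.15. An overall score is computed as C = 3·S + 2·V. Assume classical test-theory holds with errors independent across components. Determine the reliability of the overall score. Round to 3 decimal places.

Var(C) = 3² + 2² + 2·[6·0.15] = 13 + 1.8 = 14.8.
Under uncorrelated errors the observed covariances equal the true-score covariances, so only the own-variance terms attenuate.
True-score variance = [3²·0.66 + 2²·0.84] + 1.8 = 9.3 + 1.8 = 11.1.
Reliability = 11.1 / 14.8 = 0.750.

0.750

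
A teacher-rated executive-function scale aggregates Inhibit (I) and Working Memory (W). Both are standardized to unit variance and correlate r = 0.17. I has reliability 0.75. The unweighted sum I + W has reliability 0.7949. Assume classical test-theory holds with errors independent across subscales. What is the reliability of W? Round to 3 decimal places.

Var(I+W) = 2 + 2·0.17 = 2.340.
True-score variance = ρ_I + ρ_W + 2·0.17, so 0.7949 = (0.75 + ρ_W + 0.34) / 2.340.
ρ_W = 0.7949·2.340 − 0.75 − 0.34 = 0.770.

0.770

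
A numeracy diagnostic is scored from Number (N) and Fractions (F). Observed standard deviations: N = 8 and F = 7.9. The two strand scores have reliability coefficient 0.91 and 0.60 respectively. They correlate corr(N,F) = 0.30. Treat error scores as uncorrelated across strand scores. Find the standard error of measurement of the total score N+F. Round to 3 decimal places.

5.543

Var(total) = 126.41 + 37.92 = 164.33.
True-score variance = 95.686 + 37.92 = 133.606, so reliability = 0.8130.
Error variance = 164.33 − 133.606 = 30.724; SEM = √30.724 = 5.543.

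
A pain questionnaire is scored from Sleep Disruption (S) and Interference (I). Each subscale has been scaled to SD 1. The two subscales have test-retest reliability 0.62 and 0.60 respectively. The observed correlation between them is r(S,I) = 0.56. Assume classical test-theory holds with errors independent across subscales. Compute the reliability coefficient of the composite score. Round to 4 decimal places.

Var(S+I) = 2 + 2·[0.56] = 2 + 1.12 = 3.12.
Under uncorrelated errors the observed covariances equal the true-score covariances, so only the own-variance terms attenuate.
True-score variance = [0.62 + 0.60] + 1.12 = 1.22 + 1.12 = 2.34.
Reliability = 2.34 / 3.12 = 0.7500.

0.7500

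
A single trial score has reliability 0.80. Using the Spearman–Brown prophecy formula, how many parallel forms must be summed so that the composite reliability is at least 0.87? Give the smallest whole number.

k ≥ ρ*(1−ρ₁)/(ρ₁(1−ρ*)) = 0.87·0.20 / (0.80·0.13) = 1.673.
Smallest integer k = 2.

2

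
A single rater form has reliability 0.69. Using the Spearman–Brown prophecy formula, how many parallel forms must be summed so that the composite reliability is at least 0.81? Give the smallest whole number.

k ≥ ρ*(1−ρ₁)/(ρ₁(1−ρ*)) = 0.81·0.31 / (0.69·0.19) = 1.915.
Smallest integer k = 2.

2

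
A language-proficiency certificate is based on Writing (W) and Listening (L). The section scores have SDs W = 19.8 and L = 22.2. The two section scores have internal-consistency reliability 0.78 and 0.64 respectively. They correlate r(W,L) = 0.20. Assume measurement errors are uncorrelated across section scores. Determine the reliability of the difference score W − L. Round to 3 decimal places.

Var(W−L) = 19.8² + 22.2² − 2·19.8·22.2·0.20 = 884.88 − 175.824 = 709.056.
Under uncorrelated errors the observed covariances equal the true-score covariances, so only the own-variance terms attenuate.
True-score variance = [19.8²·0.78 + 22.2²·0.64] − 175.824 = 621.209 − 175.824 = 445.385.
Reliability = 445.385 / 709.056 = 0.628.

0.628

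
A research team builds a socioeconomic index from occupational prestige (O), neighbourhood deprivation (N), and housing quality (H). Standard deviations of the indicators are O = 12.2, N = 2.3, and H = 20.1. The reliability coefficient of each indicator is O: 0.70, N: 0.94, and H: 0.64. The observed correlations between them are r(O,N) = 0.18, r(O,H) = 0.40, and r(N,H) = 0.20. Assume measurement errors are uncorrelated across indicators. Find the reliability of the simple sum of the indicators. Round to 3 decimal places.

0.757

Var(O+N+H) = 12.2² + 2.3² + 20.1² + 2·[12.2·2.3·0.18 + 12.2·20.1·0.40 + 2.3·20.1·0.20] = 558.14 + 224.77 = 782.91.
Because errors are independent across components, Cov(Tᵢ,Tⱼ) = Cov(Xᵢ,Xⱼ); the off-diagonal part of the true-score variance is the same as above.
True-score variance = [12.2²·0.70 + 2.3²·0.94 + 20.1²·0.64] + 224.77 = 367.727 + 224.77 = 592.497.
Reliability = 592.497 / 782.91 = 0.757.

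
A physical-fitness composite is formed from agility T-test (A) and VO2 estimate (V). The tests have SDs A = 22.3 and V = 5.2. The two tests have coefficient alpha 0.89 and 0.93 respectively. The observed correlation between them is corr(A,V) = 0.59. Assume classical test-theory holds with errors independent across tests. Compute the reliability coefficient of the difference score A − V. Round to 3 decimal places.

0.854

Var(A−V) = 22.3² + 5.2² − 2·22.3·5.2·0.59 = 524.33 − 136.833 = 387.497.
Under uncorrelated errors the observed covariances equal the true-score covariances, so only the own-variance terms attenuate.
True-score variance = [22.3²·0.89 + 5.2²·0.93] − 136.833 = 467.735 − 136.833 = 330.903.
Reliability = 330.903 / 387.497 = 0.854.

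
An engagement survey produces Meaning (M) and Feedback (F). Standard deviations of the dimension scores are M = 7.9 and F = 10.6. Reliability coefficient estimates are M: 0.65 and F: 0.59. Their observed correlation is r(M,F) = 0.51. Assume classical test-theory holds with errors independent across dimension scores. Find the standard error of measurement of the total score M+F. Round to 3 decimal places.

8.241

Var(total) = 174.77 + 85.4148 = 260.185.
True-score variance = 106.859 + 85.4148 = 192.274, so reliability = 0.7390.
Error variance = 260.185 − 192.274 = 67.9111; SEM = √67.9111 = 8.241.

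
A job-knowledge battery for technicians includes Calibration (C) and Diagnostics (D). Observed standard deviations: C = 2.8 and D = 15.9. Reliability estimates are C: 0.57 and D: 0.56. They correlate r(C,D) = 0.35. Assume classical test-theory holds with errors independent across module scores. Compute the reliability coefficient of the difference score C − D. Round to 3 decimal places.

0.501

Var(C−D) = 2.8² + 15.9² − 2·2.8·15.9·0.35 = 260.65 − 31.164 = 229.486.
With uncorrelated errors the cross-covariances are all true-score covariance, so they carry over unchanged; only the diagonal terms shrink to ρᵢσᵢ².
True-score variance = [2.8²·0.57 + 15.9²·0.56] − 31.164 = 146.042 − 31.164 = 114.878.
Reliability = 114.878 / 229.486 = 0.501.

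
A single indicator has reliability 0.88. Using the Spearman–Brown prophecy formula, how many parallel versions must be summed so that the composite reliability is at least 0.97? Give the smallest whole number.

k ≥ ρ*(1−ρ₁)/(ρ₁(1−ρ*)) = 0.97·0.12 / (0.88·0.03) = 4.409.
Smallest integer k = 5.

5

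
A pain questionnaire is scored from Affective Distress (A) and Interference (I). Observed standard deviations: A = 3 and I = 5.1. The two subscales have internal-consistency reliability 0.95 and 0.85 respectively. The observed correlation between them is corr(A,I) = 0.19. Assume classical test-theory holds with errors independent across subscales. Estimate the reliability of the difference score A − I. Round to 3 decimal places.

0.851

Var(A−I) = 3² + 5.1² − 2·3·5.1·0.19 = 35.01 − 5.814 = 29.196.
With uncorrelated errors the cross-covariances are all true-score covariance, so they carry over unchanged; only the diagonal terms shrink to ρᵢσᵢ².
True-score variance = [3²·0.95 + 5.1²·0.85] − 5.814 = 30.6585 − 5.814 = 24.8445.
Reliability = 24.8445 / 29.196 = 0.851.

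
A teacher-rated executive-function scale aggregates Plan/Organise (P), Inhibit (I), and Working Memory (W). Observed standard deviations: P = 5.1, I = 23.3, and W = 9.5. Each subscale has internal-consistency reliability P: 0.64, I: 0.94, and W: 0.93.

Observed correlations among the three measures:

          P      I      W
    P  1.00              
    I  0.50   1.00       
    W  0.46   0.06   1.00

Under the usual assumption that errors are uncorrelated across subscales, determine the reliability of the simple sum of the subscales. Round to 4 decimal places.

Var(P+I+W) = 5.1² + 23.3² + 9.5² + 2·[5.1·23.3·0.50 + 5.1·9.5·0.46 + 23.3·9.5·0.06] = 659.15 + 189.966 = 849.116.
Under uncorrelated errors the observed covariances equal the true-score covariances, so only the own-variance terms attenuate.
True-score variance = [5.1²·0.64 + 23.3²·0.94 + 9.5²·0.93] + 189.966 = 610.895 + 189.966 = 800.861.
Reliability = 800.861 / 849.116 = 0.9432.

0.9432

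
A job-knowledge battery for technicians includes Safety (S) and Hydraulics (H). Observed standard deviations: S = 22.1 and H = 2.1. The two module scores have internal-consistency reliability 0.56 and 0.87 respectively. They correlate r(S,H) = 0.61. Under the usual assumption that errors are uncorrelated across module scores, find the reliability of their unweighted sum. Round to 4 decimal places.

Var(S+H) = 22.1² + 2.1² + 2·[22.1·2.1·0.61] = 492.82 + 56.6202 = 549.44.
Under uncorrelated errors the observed covariances equal the true-score covariances, so only the own-variance terms attenuate.
True-score variance = [22.1²·0.56 + 2.1²·0.87] + 56.6202 = 277.346 + 56.6202 = 333.967.
Reliability = 333.967 / 549.44 = 0.6078.

0.6078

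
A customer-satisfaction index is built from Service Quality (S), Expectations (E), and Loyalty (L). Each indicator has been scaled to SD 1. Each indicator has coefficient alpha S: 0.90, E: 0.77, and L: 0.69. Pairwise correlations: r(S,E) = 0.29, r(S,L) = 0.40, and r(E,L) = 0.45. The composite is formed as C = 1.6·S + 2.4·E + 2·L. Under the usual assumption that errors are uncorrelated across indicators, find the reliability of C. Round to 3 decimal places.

Var(C) = 1.6² + 2.4² + 2² + 2·[3.84·0.29 + 3.2·0.40 + 4.8·0.45] = 12.32 + 9.1072 = 21.4272.
Under uncorrelated errors the observed covariances equal the true-score covariances, so only the own-variance terms attenuate.
True-score variance = [1.6²·0.90 + 2.4²·0.77 + 2²·0.69] + 9.1072 = 9.4992 + 9.1072 = 18.6064.
Reliability = 18.6064 / 21.4272 = 0.868.

0.868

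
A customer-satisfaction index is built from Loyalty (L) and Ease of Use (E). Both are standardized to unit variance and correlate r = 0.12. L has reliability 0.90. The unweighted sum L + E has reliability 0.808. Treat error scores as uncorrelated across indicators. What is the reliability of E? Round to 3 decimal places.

0.670

Var(L+E) = 2 + 2·0.12 = 2.240.
True-score variance = ρ_L + ρ_E + 2·0.12, so 0.808 = (0.90 + ρ_E + 0.24) / 2.240.
ρ_E = 0.808·2.240 − 0.90 − 0.24 = 0.670.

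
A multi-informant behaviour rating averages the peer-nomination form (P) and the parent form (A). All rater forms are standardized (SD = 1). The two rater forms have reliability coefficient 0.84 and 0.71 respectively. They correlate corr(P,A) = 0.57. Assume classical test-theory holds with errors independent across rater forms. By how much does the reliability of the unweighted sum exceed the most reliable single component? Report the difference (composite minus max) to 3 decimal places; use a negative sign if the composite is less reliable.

Var(sum) = 2 + 1.14 = 3.14; true-score variance = 1.55 + 1.14 = 2.69; composite reliability = 0.8567.
Max component reliability = 0.8400.
Difference = 0.8567 − 0.8400 = 0.017.

0.017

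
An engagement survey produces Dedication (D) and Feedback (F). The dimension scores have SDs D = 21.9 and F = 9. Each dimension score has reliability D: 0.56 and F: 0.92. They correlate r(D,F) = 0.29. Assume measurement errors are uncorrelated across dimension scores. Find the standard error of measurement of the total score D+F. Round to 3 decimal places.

Var(total) = 560.61 + 114.318 = 674.928.
True-score variance = 343.102 + 114.318 = 457.42, so reliability = 0.6777.
Error variance = 674.928 − 457.42 = 217.508; SEM = √217.508 = 14.748.

14.748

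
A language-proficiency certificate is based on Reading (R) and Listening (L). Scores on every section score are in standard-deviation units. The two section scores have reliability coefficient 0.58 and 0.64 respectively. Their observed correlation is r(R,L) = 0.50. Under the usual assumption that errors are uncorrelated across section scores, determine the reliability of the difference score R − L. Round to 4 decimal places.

Var(R−L) = 1 + 1 − 2·0.50 = 2 − 1 = 1.
Under uncorrelated errors the observed covariances equal the true-score covariances, so only the own-variance terms attenuate.
True-score variance = [0.58 + 0.64] − 1 = 1.22 − 1 = 0.22.
Reliability = 0.22 / 1 = 0.2200.

0.2200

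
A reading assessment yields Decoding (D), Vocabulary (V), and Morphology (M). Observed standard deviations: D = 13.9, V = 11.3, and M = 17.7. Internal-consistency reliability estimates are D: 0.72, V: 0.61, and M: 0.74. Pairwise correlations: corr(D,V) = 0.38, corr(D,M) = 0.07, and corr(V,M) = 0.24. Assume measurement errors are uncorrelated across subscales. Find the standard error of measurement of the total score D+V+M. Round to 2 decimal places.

13.61

Var(total) = 634.19 + 249.822 = 884.012.
True-score variance = 448.837 + 249.822 = 698.659, so reliability = 0.7903.
Error variance = 884.012 − 698.659 = 185.353; SEM = √185.353 = 13.61.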